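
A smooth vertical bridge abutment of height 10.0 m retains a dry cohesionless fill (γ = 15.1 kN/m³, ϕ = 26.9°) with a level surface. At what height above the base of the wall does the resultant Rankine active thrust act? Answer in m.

K_a = 0.3770.
The pressure distribution is triangular, so the resultant acts at H/3 above the base = 10.0/3 = 3.333 m.

3.33 m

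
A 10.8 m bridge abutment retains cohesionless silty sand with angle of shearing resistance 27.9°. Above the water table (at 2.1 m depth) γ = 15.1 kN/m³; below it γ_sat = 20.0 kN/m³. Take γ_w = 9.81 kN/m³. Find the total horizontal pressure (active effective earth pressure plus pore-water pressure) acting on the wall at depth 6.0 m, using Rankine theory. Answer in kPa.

K_a = (1 − sin φ)/(1 + sin φ) = 0.3625.
γ' = 20.0 − 9.81 = 10.19 kN/m³.
Effective vertical stress at 6.0 m: σ'_v = 15.1×2.1 + 10.19×3.90 = 71.45 kPa.
σ'_h = K_a σ'_v = 0.3625 × 71.45 = 25.90 kPa; u = γ_w × 3.90 = 38.26 kPa.
Total σ_h = 25.90 + 38.26 = 64.16 kPa.

64.2 kPa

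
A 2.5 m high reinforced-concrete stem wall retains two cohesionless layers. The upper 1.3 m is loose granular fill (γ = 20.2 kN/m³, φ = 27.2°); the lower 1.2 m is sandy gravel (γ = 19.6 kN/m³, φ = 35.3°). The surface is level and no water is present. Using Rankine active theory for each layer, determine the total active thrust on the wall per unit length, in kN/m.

K_a1 = tan²(45°−27.2°/2) = 0.3726; K_a2 = tan²(45°−35.3°/2) = 0.2675.
Layer 1: σ at base = K_a1 γ₁ h₁ = 9.784 kPa; P₁ = ½×9.784×1.3 = 6.360.
Layer 2: σ_v at top = γ₁h₁ = 26.26; σ_h top = K_a2×26.26 = 7.026; σ_h base = K_a2×(26.26+19.6×1.2) = 13.32.
P₂ = ½(7.026+13.32)×1.2 = 12.21. Total P_a = 6.360+12.21 = 18.57 kN/m.

18.6 kN/m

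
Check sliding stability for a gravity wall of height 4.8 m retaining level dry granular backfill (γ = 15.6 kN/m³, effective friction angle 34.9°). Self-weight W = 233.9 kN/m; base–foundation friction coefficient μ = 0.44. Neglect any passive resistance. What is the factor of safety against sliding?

2.10

K_a = tan²(45° − 34.9°/2) = 0.2721.
P_a = ½K_aγH² = 0.5×0.2721×15.6×4.8² = 48.91 kN/m, acting at H/3 = 1.600 m above the base.
FS_sliding = μW / P_a = 0.44×233.9 / 48.91 = 2.104.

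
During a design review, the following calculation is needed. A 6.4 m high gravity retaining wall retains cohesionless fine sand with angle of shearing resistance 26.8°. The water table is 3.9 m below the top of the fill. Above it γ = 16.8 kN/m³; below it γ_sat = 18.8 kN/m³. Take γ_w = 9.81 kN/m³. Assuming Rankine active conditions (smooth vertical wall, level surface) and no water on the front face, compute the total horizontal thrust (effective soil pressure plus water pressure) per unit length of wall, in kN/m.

K_a = tan²(45° − φ/2) = 0.3785.
γ' = 18.8 − 9.81 = 8.990 kN/m³. Depth below WT = 2.5 m.
σ'_h at WT = K_a γ d_w = 24.80 kPa; at base = 24.80 + K_a γ' × 2.5 = 33.30 kPa.
P₁ (0–3.9 m) = ½×24.80×3.9 = 48.36. P₂ (3.9–6.4 m) = ½(24.80+33.30)×2.5 = 72.63.
P_w = ½ γ_w h₂² = 0.5×9.81×2.5² = 30.66. Total = 48.36+72.63+30.66 = 151.6 kN/m.

152 kN/m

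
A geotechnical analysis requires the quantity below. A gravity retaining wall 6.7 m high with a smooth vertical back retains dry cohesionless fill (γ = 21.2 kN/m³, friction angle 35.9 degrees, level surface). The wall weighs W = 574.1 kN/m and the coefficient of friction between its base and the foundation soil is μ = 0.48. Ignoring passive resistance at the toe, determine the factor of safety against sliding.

K_a = tan²(45° − 35.9°/2) = 0.2607.
P_a = ½K_aγH² = 0.5×0.2607×21.2×6.7² = 124.1 kN/m, acting at H/3 = 2.233 m above the base.
FS_sliding = μW / P_a = 0.48×574.1 / 124.1 = 2.221.

2.22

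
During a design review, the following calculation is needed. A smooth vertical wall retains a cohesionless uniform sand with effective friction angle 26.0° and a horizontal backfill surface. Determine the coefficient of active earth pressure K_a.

0.390

K_a = (1 − sin φ)/(1 + sin φ) = (1 − sin 26.0°)/(1 + sin 26.0°) = 0.3905.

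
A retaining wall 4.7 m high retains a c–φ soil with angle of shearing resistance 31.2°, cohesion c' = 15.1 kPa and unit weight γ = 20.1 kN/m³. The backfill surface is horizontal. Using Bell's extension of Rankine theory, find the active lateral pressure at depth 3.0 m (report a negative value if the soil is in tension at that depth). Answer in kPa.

K_a = (1 − sin φ)/(1 + sin φ) = 0.3175.
σ_a = K_a γ z − 2c√K_a = 0.3175×20.1×3.0 − 2×15.1×0.5635 = 2.128 kPa.

2.13 kPa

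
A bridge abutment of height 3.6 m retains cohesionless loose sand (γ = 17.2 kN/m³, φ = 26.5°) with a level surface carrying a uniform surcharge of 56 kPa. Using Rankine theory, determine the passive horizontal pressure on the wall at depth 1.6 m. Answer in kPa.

K_p = (1 + sin φ)/(1 − sin φ) = 2.611.
σ_v = γz + q = 17.2 × 1.6 + 56 = 83.52 kPa.
σ_h = K_p σ_v = 2.611 × 83.52 = 218.1 kPa.

218 kPa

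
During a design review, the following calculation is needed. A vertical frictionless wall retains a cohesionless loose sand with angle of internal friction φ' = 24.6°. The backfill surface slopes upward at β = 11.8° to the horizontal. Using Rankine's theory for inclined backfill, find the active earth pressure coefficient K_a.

0.450

K_a = cos β · (cos β − √(cos²β − cos²φ)) / (cos β + √(cos²β − cos²φ)).
cos β = 0.9789, cos φ = 0.9092, √(cos²β − cos²φ) = 0.3626.
K_a = 0.9789 × (0.9789 − 0.3626)/(0.9789 + 0.3626) = 0.4497.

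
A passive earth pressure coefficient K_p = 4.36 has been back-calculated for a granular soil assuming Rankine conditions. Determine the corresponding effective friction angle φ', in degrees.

K_p = (1+sin φ)/(1−sin φ) ⇒ sin φ = (K_p − 1)/(K_p + 1) = 0.6269.
φ = arcsin(0.6269) = 38.82°.

38.8°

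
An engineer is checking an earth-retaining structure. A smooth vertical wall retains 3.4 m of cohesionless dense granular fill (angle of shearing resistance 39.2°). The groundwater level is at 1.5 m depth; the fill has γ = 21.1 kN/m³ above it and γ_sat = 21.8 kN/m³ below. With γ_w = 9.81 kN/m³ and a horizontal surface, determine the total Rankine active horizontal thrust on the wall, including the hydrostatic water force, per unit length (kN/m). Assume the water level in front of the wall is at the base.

41.5 kN/m

K_a = tan²(45° − φ/2) = 0.2255.
γ' = 21.8 − 9.81 = 11.99 kN/m³. Depth below WT = 1.9 m.
σ'_h at WT = K_a γ d_w = 7.136 kPa; at base = 7.136 + K_a γ' × 1.9 = 12.27 kPa.
P₁ (0–1.5 m) = ½×7.136×1.5 = 5.352. P₂ (1.5–3.4 m) = ½(7.136+12.27)×1.9 = 18.44.
P_w = ½ γ_w h₂² = 0.5×9.81×1.9² = 17.71. Total = 5.352+18.44+17.71 = 41.50 kN/m.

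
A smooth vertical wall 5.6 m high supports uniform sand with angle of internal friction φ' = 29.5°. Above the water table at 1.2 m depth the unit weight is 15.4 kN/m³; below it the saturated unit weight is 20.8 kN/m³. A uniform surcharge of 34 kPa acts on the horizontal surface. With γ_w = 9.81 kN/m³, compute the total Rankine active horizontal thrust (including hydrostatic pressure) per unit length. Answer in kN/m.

K_a = tan²(45° − φ/2) = 0.3401.
γ' = 20.8 − 9.81 = 10.99 kN/m³. h₂ = H − d_w = 4.4 m.
σ'_h: at surface K_a·q = 11.56; at WT K_a(q+γd_w) = 17.85; at base K_a(q+γd_w+γ'h₂) = 34.29 kPa.
P₁ = ½(11.56+17.85)×1.2 = 17.65; P₂ = ½(17.85+34.29)×4.4 = 114.7; P_w = ½γ_w h₂² = 94.96.
Total = 17.65+114.7+94.96 = 227.3 kN/m.

227 kN/m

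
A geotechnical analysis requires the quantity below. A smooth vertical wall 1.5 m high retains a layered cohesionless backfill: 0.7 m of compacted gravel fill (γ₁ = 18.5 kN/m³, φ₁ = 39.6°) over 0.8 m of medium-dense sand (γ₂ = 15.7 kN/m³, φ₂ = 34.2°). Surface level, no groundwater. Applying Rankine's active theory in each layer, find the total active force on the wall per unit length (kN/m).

5.32 kN/m

K_a1 = tan²(45°−39.6°/2) = 0.2214; K_a2 = tan²(45°−34.2°/2) = 0.2803.
Layer 1: σ at base = K_a1 γ₁ h₁ = 2.868 kPa; P₁ = ½×2.868×0.7 = 1.004.
Layer 2: σ_v at top = γ₁h₁ = 12.95; σ_h top = K_a2×12.95 = 3.630; σ_h base = K_a2×(12.95+15.7×0.8) = 7.152.
P₂ = ½(3.630+7.152)×0.8 = 4.313. Total P_a = 1.004+4.313 = 5.316 kN/m.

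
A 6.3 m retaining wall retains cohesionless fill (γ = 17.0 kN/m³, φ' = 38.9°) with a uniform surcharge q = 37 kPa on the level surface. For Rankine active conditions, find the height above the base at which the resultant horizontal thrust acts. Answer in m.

K_a = 0.2285.
Triangular part P₁ = ½K_aγH² = 77.10 at H/3 = 2.100 m; rectangular part P₂ = K_a q H = 53.27 at H/2 = 3.150 m.
ȳ = (P₁·2.100 + P₂·3.150)/(P₁+P₂) = 2.529 m.

2.53 m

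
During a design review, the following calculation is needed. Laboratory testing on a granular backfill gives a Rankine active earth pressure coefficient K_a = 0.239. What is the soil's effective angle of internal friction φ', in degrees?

K_a = tan²(45° − φ/2) ⇒ 45° − φ/2 = arctan(√0.239) = 26.05°.
φ = 2(45° − 26.05°) = 37.89°.

37.9°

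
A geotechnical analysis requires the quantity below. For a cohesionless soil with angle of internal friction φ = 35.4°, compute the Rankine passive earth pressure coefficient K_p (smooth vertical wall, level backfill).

K_p = (1 + sin φ)/(1 − sin φ) = tan²(45° + 35.4°/2) = 3.754.

3.75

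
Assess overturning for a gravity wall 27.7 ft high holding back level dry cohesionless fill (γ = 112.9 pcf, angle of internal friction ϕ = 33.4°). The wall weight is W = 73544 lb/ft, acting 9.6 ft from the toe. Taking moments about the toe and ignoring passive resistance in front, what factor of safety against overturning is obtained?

K_a = tan²(45° − 33.4°/2) = 0.2899.
P_a = ½K_aγH² = 0.5×0.2899×112.9×27.7² = 12560 lb/ft, acting at H/3 = 9.233 ft above the base.
Overturning moment M_o = P_a × H/3 = 12560 × 9.233 = 115900.
Resisting moment M_r = W × 9.6 = 73544 × 9.6 = 706000.
FS_overturning = M_r/M_o = 706000/115900 = 6.089.

6.09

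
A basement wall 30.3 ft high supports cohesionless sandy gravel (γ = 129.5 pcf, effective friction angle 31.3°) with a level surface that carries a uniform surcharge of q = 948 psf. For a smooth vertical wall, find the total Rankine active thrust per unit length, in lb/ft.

K_a = tan²(45° − φ/2) = 0.3162.
Soil triangle: ½ K_a γ H² = 0.5×0.3162×129.5×30.3² = 18800 lb/ft.
Surcharge rectangle: K_a q H = 0.3162×948×30.3 = 9083 lb/ft.
Total = 18800 + 9083 = 27880 lb/ft.

27900 lb/ft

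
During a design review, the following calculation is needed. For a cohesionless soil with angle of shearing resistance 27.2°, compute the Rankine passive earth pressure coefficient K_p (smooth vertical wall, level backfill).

K_p = (1 + sin φ)/(1 − sin φ) = tan²(45° + 27.2°/2) = 2.684.

2.68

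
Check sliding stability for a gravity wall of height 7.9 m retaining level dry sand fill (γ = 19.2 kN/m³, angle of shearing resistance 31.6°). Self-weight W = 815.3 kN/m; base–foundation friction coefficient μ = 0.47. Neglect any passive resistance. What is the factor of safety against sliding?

2.05

K_a = tan²(45° − 31.6°/2) = 0.3123.
P_a = ½K_aγH² = 0.5×0.3123×19.2×7.9² = 187.1 kN/m, acting at H/3 = 2.633 m above the base.
FS_sliding = μW / P_a = 0.47×815.3 / 187.1 = 2.048.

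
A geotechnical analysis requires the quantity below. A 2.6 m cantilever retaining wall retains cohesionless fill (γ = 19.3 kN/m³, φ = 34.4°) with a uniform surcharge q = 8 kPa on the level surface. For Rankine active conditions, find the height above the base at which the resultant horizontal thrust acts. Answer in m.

K_a = 0.2780.
Triangular part P₁ = ½K_aγH² = 18.13 at H/3 = 0.8667 m; rectangular part P₂ = K_a q H = 5.782 at H/2 = 1.300 m.
ȳ = (P₁·0.8667 + P₂·1.300)/(P₁+P₂) = 0.9714 m.

0.971 m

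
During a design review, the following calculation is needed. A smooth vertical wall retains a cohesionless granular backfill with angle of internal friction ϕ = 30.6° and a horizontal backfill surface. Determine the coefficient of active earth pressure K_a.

K_a = tan²(45° − φ/2) = tan²(29.70°) = 0.3253.

0.325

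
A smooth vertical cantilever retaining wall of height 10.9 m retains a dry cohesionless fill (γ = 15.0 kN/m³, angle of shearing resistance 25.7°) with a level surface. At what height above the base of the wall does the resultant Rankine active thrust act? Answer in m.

K_a = 0.3950.
The pressure distribution is triangular, so the resultant acts at H/3 above the base = 10.9/3 = 3.633 m.

3.63 m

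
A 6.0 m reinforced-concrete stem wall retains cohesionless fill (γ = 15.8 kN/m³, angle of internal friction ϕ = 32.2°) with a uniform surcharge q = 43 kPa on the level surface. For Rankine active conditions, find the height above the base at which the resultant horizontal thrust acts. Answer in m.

K_a = 0.3047.
Triangular part P₁ = ½K_aγH² = 86.67 at H/3 = 2.000 m; rectangular part P₂ = K_a q H = 78.62 at H/2 = 3.000 m.
ȳ = (P₁·2.000 + P₂·3.000)/(P₁+P₂) = 2.476 m.

2.48 m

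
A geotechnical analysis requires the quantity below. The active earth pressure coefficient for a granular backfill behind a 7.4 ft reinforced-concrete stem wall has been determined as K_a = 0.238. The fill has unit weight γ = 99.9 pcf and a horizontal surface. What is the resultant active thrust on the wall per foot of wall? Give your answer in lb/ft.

651 lb/ft

P = ½ K_a γ H² = 0.5 × 0.238 × 99.9 × 7.4² = 651.0 lb/ft.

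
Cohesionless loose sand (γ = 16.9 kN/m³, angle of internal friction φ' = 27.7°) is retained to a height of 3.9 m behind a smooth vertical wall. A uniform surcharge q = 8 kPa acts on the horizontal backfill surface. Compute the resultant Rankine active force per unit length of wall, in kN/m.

K_a = tan²(45° − φ/2) = 0.3653.
Soil triangle: ½ K_a γ H² = 0.5×0.3653×16.9×3.9² = 46.95 kN/m.
Surcharge rectangle: K_a q H = 0.3653×8×3.9 = 11.40 kN/m.
Total = 46.95 + 11.40 = 58.35 kN/m.

58.4 kN/m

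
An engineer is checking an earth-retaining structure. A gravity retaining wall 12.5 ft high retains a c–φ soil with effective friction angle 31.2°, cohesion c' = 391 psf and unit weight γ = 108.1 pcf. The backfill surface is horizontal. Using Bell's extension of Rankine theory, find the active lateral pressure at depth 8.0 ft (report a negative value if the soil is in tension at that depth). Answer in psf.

K_a = (1 − sin φ)/(1 + sin φ) = 0.3175.
σ_a = K_a γ z − 2c√K_a = 0.3175×108.1×8.0 − 2×391×0.5635 = -166.1 psf.

-166 psf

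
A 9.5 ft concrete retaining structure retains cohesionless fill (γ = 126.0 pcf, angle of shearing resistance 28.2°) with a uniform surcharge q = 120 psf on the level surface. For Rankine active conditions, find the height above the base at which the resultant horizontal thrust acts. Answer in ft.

3.43 ft

K_a = 0.3582.
Triangular part P₁ = ½K_aγH² = 2037 at H/3 = 3.167 ft; rectangular part P₂ = K_a q H = 408.3 at H/2 = 4.750 ft.
ȳ = (P₁·3.167 + P₂·4.750)/(P₁+P₂) = 3.431 ft.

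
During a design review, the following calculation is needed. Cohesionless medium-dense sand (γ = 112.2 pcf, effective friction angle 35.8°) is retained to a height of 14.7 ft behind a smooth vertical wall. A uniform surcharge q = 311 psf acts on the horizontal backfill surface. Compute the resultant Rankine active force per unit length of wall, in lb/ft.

4370 lb/ft

K_a = tan²(45° − φ/2) = 0.2619.
Soil triangle: ½ K_a γ H² = 0.5×0.2619×112.2×14.7² = 3174 lb/ft.
Surcharge rectangle: K_a q H = 0.2619×311×14.7 = 1197 lb/ft.
Total = 3174 + 1197 = 4372 lb/ft.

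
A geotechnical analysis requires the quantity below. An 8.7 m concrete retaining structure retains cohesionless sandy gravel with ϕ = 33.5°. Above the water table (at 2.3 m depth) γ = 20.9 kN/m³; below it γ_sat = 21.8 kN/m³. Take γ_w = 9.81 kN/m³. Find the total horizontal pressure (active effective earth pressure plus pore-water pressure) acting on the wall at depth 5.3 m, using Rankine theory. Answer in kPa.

53.7 kPa

K_a = (1 − sin φ)/(1 + sin φ) = 0.2887.
γ' = 21.8 − 9.81 = 11.99 kN/m³.
Effective vertical stress at 5.3 m: σ'_v = 20.9×2.3 + 11.99×3.00 = 84.04 kPa.
σ'_h = K_a σ'_v = 0.2887 × 84.04 = 24.26 kPa; u = γ_w × 3.00 = 29.43 kPa.
Total σ_h = 24.26 + 29.43 = 53.69 kPa.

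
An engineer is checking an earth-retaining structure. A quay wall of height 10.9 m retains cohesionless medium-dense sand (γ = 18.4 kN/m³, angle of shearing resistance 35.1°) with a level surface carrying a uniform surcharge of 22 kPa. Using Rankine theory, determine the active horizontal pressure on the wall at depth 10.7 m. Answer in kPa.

K_a = (1 − sin φ)/(1 + sin φ) = 0.2698.
σ_v = γz + q = 18.4 × 10.7 + 22 = 218.9 kPa.
σ_h = K_a σ_v = 0.2698 × 218.9 = 59.06 kPa.

59.1 kPa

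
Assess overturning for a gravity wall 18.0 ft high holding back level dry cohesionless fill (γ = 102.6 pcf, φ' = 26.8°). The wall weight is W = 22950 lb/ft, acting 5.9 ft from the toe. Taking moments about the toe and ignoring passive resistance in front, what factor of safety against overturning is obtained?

K_a = tan²(45° − 26.8°/2) = 0.3785.
P_a = ½K_aγH² = 0.5×0.3785×102.6×18.0² = 6291 lb/ft, acting at H/3 = 6.000 ft above the base.
Overturning moment M_o = P_a × H/3 = 6291 × 6.000 = 37740.
Resisting moment M_r = W × 5.9 = 22950 × 5.9 = 135400.
FS_overturning = M_r/M_o = 135400/37740 = 3.587.

3.59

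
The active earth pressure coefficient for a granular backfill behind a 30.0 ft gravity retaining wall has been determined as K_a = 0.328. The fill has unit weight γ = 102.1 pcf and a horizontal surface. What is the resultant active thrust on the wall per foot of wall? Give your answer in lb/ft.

P = ½ K_a γ H² = 0.5 × 0.328 × 102.1 × 30.0² = 15070 lb/ft.

15100 lb/ft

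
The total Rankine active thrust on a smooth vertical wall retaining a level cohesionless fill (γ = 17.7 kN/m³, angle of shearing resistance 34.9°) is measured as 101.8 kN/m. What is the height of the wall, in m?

K_a = 0.2721. P_a = ½ K_a γ H² ⇒ H = √(2P_a/(K_a γ)).
H = √(2×101.8/(0.2721×17.7)) = 6.501 m.

6.50 m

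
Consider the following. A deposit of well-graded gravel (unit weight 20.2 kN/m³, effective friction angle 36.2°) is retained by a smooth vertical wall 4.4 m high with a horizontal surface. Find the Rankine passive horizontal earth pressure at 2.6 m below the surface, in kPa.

K_p = (1 + sin φ)/(1 − sin φ) = 3.885.
σ_h = K_p γ z = 3.885 × 20.2 × 2.6 = 204.1 kPa.

204 kPa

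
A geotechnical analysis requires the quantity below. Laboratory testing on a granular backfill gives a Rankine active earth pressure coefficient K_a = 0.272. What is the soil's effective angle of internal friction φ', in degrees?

34.9°

K_a = tan²(45° − φ/2) ⇒ 45° − φ/2 = arctan(√0.272) = 27.54°.
φ = 2(45° − 27.54°) = 34.91°.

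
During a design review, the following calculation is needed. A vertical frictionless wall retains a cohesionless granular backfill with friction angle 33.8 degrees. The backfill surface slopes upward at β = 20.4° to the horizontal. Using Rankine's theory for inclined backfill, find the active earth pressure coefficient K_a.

0.344

K_a = cos β · (cos β − √(cos²β − cos²φ)) / (cos β + √(cos²β − cos²φ)).
cos β = 0.9373, cos φ = 0.8310, √(cos²β − cos²φ) = 0.4335.
K_a = 0.9373 × (0.9373 − 0.4335)/(0.9373 + 0.4335) = 0.3444.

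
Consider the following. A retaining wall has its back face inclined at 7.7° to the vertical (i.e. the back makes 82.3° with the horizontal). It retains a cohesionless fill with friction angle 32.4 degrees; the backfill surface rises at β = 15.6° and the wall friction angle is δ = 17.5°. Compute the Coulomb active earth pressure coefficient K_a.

K_a = sin²(α+φ) / [sin²α · sin(α−δ) · (1 + √{sin(φ+δ)sin(φ−β) / (sin(α−δ)sin(α+β))})²].
With α = 82.3°, φ = 32.4°, δ = 17.5°, β = 15.6°: K_a = 0.4147.

0.415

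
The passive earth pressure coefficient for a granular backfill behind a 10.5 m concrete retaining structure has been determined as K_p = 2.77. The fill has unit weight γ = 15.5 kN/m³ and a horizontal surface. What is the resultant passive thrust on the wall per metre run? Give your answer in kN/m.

P = ½ K_p γ H² = 0.5 × 2.77 × 15.5 × 10.5² = 2367 kN/m.

2370 kN/m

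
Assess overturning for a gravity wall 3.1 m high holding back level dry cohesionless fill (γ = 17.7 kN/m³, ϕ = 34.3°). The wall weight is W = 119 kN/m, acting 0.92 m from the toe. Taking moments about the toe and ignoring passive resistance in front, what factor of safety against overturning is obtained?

4.46

K_a = tan²(45° − 34.3°/2) = 0.2792.
P_a = ½K_aγH² = 0.5×0.2792×17.7×3.1² = 23.74 kN/m, acting at H/3 = 1.033 m above the base.
Overturning moment M_o = P_a × H/3 = 23.74 × 1.033 = 24.53.
Resisting moment M_r = W × 0.92 = 119 × 0.92 = 109.5.
FS_overturning = M_r/M_o = 109.5/24.53 = 4.462.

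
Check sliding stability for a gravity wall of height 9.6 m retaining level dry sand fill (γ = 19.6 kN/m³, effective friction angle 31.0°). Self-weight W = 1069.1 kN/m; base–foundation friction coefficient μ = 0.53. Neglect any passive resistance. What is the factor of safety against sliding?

K_a = tan²(45° − 31.0°/2) = 0.3201.
P_a = ½K_aγH² = 0.5×0.3201×19.6×9.6² = 289.1 kN/m, acting at H/3 = 3.200 m above the base.
FS_sliding = μW / P_a = 0.53×1069.1 / 289.1 = 1.960.

1.96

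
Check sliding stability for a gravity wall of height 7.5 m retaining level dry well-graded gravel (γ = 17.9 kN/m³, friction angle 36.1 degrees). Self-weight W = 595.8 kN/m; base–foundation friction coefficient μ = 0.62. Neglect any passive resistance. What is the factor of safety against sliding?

2.84

K_a = tan²(45° − 36.1°/2) = 0.2585.
P_a = ½K_aγH² = 0.5×0.2585×17.9×7.5² = 130.1 kN/m, acting at H/3 = 2.500 m above the base.
FS_sliding = μW / P_a = 0.62×595.8 / 130.1 = 2.839.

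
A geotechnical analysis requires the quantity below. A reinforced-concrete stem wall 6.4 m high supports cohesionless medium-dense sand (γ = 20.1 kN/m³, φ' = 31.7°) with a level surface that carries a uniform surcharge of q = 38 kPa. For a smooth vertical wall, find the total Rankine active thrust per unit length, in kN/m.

K_a = tan²(45° − φ/2) = 0.3111.
Soil triangle: ½ K_a γ H² = 0.5×0.3111×20.1×6.4² = 128.1 kN/m.
Surcharge rectangle: K_a q H = 0.3111×38×6.4 = 75.65 kN/m.
Total = 128.1 + 75.65 = 203.7 kN/m.

204 kN/m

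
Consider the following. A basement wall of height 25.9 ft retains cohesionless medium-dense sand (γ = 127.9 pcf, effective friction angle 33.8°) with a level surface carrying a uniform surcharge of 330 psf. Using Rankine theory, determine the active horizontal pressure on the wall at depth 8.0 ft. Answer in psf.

386 psf

K_a = (1 − sin φ)/(1 + sin φ) = 0.2851.
σ_v = γz + q = 127.9 × 8.0 + 330 = 1353 psf.
σ_h = K_a σ_v = 0.2851 × 1353 = 385.8 psf.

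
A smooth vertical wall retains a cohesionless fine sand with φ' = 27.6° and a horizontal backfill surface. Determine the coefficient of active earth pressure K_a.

0.367

K_a = (1 − sin φ)/(1 + sin φ) = (1 − sin 27.6°)/(1 + sin 27.6°) = 0.3668.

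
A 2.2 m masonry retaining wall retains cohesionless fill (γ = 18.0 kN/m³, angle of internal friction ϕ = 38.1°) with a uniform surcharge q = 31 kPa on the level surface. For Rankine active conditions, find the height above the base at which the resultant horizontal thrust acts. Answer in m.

K_a = 0.2368.
Triangular part P₁ = ½K_aγH² = 10.32 at H/3 = 0.7333 m; rectangular part P₂ = K_a q H = 16.15 at H/2 = 1.100 m.
ȳ = (P₁·0.7333 + P₂·1.100)/(P₁+P₂) = 0.9571 m.

0.957 m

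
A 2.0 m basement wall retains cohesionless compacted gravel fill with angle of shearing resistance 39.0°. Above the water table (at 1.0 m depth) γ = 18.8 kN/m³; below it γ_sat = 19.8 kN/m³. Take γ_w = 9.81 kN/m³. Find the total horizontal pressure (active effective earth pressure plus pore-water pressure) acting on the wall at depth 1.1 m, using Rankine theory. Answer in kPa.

K_a = (1 − sin φ)/(1 + sin φ) = 0.2275.
γ' = 19.8 − 9.81 = 9.990 kN/m³.
Effective vertical stress at 1.1 m: σ'_v = 18.8×1.0 + 9.990×0.100 = 19.80 kPa.
σ'_h = K_a σ'_v = 0.2275 × 19.80 = 4.504 kPa; u = γ_w × 0.100 = 0.9810 kPa.
Total σ_h = 4.504 + 0.9810 = 5.485 kPa.

5.49 kPa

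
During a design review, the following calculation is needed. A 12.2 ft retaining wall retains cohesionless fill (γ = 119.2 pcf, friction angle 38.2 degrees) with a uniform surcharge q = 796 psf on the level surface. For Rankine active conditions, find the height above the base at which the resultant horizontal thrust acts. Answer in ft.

K_a = 0.2358.
Triangular part P₁ = ½K_aγH² = 2092 at H/3 = 4.067 ft; rectangular part P₂ = K_a q H = 2290 at H/2 = 6.100 ft.
ȳ = (P₁·4.067 + P₂·6.100)/(P₁+P₂) = 5.129 ft.

5.13 ft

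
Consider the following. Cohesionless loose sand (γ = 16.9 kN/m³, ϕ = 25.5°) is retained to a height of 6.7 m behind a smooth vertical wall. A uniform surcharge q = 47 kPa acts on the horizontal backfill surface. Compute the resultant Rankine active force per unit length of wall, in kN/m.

K_a = tan²(45° − φ/2) = 0.3981.
Soil triangle: ½ K_a γ H² = 0.5×0.3981×16.9×6.7² = 151.0 kN/m.
Surcharge rectangle: K_a q H = 0.3981×47×6.7 = 125.4 kN/m.
Total = 151.0 + 125.4 = 276.4 kN/m.

276 kN/m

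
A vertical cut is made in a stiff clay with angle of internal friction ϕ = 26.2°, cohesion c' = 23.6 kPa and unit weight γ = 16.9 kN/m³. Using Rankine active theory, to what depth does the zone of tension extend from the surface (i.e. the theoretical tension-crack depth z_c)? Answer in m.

4.49 m

K_a = tan²(45° − 26.2°/2) = 0.3874; √K_a = 0.6224.
The active pressure is zero where K_a γ z = 2c√K_a, so z_c = 2c/(γ√K_a) = 2×23.6/(16.9×0.6224) = 4.487 m.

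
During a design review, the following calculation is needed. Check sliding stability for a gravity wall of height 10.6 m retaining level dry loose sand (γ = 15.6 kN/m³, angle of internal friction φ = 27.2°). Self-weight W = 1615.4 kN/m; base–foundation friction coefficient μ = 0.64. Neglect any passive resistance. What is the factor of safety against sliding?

3.17

K_a = tan²(45° − 27.2°/2) = 0.3726.
P_a = ½K_aγH² = 0.5×0.3726×15.6×10.6² = 326.5 kN/m, acting at H/3 = 3.533 m above the base.
FS_sliding = μW / P_a = 0.64×1615.4 / 326.5 = 3.166.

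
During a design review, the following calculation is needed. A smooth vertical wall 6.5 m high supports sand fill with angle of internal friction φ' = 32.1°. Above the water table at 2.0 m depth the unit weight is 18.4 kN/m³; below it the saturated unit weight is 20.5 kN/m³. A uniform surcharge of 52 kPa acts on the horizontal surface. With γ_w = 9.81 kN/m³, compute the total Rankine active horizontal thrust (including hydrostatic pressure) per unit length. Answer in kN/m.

K_a = tan²(45° − φ/2) = 0.3060.
γ' = 20.5 − 9.81 = 10.69 kN/m³. h₂ = H − d_w = 4.5 m.
σ'_h: at surface K_a·q = 15.91; at WT K_a(q+γd_w) = 27.17; at base K_a(q+γd_w+γ'h₂) = 41.89 kPa.
P₁ = ½(15.91+27.17)×2.0 = 43.08; P₂ = ½(27.17+41.89)×4.5 = 155.4; P_w = ½γ_w h₂² = 99.33.
Total = 43.08+155.4+99.33 = 297.8 kN/m.

298 kN/m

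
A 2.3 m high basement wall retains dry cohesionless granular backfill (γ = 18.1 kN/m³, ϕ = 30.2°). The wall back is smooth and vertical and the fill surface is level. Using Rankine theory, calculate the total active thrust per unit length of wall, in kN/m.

K_a = tan²(45° − φ/2) = 0.3307.
P_a = ½ K_a γ H² = 0.5 × 0.3307 × 18.1 × 2.3² = 15.83 kN/m.

15.8 kN/m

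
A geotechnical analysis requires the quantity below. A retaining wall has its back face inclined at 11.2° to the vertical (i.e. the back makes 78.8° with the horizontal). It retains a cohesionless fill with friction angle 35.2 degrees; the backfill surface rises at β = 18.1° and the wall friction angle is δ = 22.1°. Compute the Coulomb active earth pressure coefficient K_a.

0.434

K_a = sin²(α+φ) / [sin²α · sin(α−δ) · (1 + √{sin(φ+δ)sin(φ−β) / (sin(α−δ)sin(α+β))})²].
With α = 78.8°, φ = 35.2°, δ = 22.1°, β = 18.1°: K_a = 0.4341.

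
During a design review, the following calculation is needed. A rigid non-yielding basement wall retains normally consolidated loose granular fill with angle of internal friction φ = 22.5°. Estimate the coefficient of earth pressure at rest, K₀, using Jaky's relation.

K₀ = 1 − sin φ' = 1 − sin 22.5° = 0.6173.

0.617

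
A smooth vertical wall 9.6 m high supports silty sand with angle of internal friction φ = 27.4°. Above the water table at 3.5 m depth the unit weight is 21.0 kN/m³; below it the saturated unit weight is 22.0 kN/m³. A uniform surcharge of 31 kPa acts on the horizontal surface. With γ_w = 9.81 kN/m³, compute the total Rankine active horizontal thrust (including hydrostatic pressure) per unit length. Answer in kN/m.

K_a = tan²(45° − φ/2) = 0.3697.
γ' = 22.0 − 9.81 = 12.19 kN/m³. h₂ = H − d_w = 6.1 m.
σ'_h: at surface K_a·q = 11.46; at WT K_a(q+γd_w) = 38.63; at base K_a(q+γd_w+γ'h₂) = 66.12 kPa.
P₁ = ½(11.46+38.63)×3.5 = 87.66; P₂ = ½(38.63+66.12)×6.1 = 319.5; P_w = ½γ_w h₂² = 182.5.
Total = 87.66+319.5+182.5 = 589.7 kN/m.

590 kN/m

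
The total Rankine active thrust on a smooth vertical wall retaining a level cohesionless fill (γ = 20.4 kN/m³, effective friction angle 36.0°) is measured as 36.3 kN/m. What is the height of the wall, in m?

3.70 m

K_a = 0.2596. P_a = ½ K_a γ H² ⇒ H = √(2P_a/(K_a γ)).
H = √(2×36.3/(0.2596×20.4)) = 3.702 m.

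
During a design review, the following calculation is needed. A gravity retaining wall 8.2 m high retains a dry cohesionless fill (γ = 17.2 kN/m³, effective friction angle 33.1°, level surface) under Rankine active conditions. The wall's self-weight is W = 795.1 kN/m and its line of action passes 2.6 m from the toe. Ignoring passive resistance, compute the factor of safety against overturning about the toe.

4.46

K_a = tan²(45° − 33.1°/2) = 0.2936.
P_a = ½K_aγH² = 0.5×0.2936×17.2×8.2² = 169.8 kN/m, acting at H/3 = 2.733 m above the base.
Overturning moment M_o = P_a × H/3 = 169.8 × 2.733 = 464.0.
Resisting moment M_r = W × 2.6 = 795.1 × 2.6 = 2067.
FS_overturning = M_r/M_o = 2067/464.0 = 4.455.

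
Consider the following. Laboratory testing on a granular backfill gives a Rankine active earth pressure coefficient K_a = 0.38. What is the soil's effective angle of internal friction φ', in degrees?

K_a = tan²(45° − φ/2) ⇒ 45° − φ/2 = arctan(√0.38) = 31.65°.
φ = 2(45° − 31.65°) = 26.70°.

26.7°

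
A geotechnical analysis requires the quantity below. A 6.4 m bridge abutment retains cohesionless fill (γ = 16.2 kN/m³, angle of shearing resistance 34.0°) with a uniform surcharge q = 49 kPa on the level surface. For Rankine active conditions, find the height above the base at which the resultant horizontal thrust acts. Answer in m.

K_a = 0.2827.
Triangular part P₁ = ½K_aγH² = 93.80 at H/3 = 2.133 m; rectangular part P₂ = K_a q H = 88.66 at H/2 = 3.200 m.
ȳ = (P₁·2.133 + P₂·3.200)/(P₁+P₂) = 2.652 m.

2.65 m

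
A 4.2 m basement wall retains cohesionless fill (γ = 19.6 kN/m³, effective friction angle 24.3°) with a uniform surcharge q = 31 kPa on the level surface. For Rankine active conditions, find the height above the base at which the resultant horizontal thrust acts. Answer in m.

K_a = 0.4169.
Triangular part P₁ = ½K_aγH² = 72.07 at H/3 = 1.400 m; rectangular part P₂ = K_a q H = 54.28 at H/2 = 2.100 m.
ȳ = (P₁·1.400 + P₂·2.100)/(P₁+P₂) = 1.701 m.

1.70 m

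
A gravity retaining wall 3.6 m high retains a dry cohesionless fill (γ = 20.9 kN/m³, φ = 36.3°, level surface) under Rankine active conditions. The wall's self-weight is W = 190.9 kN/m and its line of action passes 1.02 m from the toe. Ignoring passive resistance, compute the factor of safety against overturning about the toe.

4.68

K_a = tan²(45° − 36.3°/2) = 0.2563.
P_a = ½K_aγH² = 0.5×0.2563×20.9×3.6² = 34.71 kN/m, acting at H/3 = 1.200 m above the base.
Overturning moment M_o = P_a × H/3 = 34.71 × 1.200 = 41.65.
Resisting moment M_r = W × 1.02 = 190.9 × 1.02 = 194.7.
FS_overturning = M_r/M_o = 194.7/41.65 = 4.675.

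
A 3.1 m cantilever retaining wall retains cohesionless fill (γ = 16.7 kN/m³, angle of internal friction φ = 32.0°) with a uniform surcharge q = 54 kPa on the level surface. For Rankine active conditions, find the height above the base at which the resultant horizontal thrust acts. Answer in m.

1.38 m

K_a = 0.3073.
Triangular part P₁ = ½K_aγH² = 24.66 at H/3 = 1.033 m; rectangular part P₂ = K_a q H = 51.44 at H/2 = 1.550 m.
ȳ = (P₁·1.033 + P₂·1.550)/(P₁+P₂) = 1.383 m.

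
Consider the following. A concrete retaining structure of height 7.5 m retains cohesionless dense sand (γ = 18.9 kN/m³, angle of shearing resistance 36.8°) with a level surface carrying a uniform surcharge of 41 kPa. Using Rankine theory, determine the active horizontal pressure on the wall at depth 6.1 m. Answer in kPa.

K_a = (1 − sin φ)/(1 + sin φ) = 0.2508.
σ_v = γz + q = 18.9 × 6.1 + 41 = 156.3 kPa.
σ_h = K_a σ_v = 0.2508 × 156.3 = 39.19 kPa.

39.2 kPa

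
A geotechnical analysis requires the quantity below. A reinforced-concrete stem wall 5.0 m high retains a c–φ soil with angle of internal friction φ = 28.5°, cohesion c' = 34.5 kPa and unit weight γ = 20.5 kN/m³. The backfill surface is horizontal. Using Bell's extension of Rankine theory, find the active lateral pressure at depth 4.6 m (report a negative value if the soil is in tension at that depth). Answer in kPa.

-7.67 kPa

K_a = (1 − sin φ)/(1 + sin φ) = 0.3540.
σ_a = K_a γ z − 2c√K_a = 0.3540×20.5×4.6 − 2×34.5×0.5949 = -7.673 kPa.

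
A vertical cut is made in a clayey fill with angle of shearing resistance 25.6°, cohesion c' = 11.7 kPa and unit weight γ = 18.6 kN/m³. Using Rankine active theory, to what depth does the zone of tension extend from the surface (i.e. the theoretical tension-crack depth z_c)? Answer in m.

K_a = tan²(45° − 25.6°/2) = 0.3966; √K_a = 0.6297.
The active pressure is zero where K_a γ z = 2c√K_a, so z_c = 2c/(γ√K_a) = 2×11.7/(18.6×0.6297) = 1.998 m.

2.00 m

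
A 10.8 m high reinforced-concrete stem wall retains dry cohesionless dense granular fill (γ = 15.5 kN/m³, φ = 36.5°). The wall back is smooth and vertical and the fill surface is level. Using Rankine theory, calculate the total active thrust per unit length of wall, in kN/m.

K_a = tan²(45° − φ/2) = 0.2541.
P_a = ½ K_a γ H² = 0.5 × 0.2541 × 15.5 × 10.8² = 229.7 kN/m.

230 kN/m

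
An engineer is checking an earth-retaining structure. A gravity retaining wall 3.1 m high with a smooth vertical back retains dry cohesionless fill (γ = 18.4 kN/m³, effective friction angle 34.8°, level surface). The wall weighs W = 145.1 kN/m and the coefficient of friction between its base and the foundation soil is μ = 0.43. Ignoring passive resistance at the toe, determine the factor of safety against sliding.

2.58

K_a = tan²(45° − 34.8°/2) = 0.2733.
P_a = ½K_aγH² = 0.5×0.2733×18.4×3.1² = 24.16 kN/m, acting at H/3 = 1.033 m above the base.
FS_sliding = μW / P_a = 0.43×145.1 / 24.16 = 2.582.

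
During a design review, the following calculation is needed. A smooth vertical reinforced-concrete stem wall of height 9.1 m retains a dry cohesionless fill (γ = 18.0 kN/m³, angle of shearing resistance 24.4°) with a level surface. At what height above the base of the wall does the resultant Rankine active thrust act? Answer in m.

3.03 m

K_a = 0.4153.
The pressure distribution is triangular, so the resultant acts at H/3 above the base = 9.1/3 = 3.033 m.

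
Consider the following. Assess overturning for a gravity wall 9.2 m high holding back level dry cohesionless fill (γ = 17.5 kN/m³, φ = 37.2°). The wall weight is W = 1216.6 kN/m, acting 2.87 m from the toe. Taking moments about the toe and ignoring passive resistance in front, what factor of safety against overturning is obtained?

K_a = tan²(45° − 37.2°/2) = 0.2464.
P_a = ½K_aγH² = 0.5×0.2464×17.5×9.2² = 182.5 kN/m, acting at H/3 = 3.067 m above the base.
Overturning moment M_o = P_a × H/3 = 182.5 × 3.067 = 559.7.
Resisting moment M_r = W × 2.87 = 1216.6 × 2.87 = 3492.
FS_overturning = M_r/M_o = 3492/559.7 = 6.239.

6.24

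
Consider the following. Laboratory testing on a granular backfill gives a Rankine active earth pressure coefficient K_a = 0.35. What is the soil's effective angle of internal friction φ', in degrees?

28.8°

K_a = tan²(45° − φ/2) ⇒ 45° − φ/2 = arctan(√0.35) = 30.61°.
φ = 2(45° − 30.61°) = 28.78°.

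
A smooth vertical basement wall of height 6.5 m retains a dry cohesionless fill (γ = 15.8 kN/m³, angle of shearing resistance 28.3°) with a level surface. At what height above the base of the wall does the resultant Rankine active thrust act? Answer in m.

2.17 m

K_a = 0.3568.
The pressure distribution is triangular, so the resultant acts at H/3 above the base = 6.5/3 = 2.167 m.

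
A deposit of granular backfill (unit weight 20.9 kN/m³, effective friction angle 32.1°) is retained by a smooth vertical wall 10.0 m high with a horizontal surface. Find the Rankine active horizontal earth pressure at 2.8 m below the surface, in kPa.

17.9 kPa

K_a = (1 − sin φ)/(1 + sin φ) = 0.3060.
σ_h = K_a γ z = 0.3060 × 20.9 × 2.8 = 17.91 kPa.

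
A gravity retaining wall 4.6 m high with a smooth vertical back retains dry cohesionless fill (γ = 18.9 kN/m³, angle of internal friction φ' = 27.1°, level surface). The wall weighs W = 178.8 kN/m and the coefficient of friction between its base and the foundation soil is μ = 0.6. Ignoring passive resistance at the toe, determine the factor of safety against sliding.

1.43

K_a = tan²(45° − 27.1°/2) = 0.3741.
P_a = ½K_aγH² = 0.5×0.3741×18.9×4.6² = 74.80 kN/m, acting at H/3 = 1.533 m above the base.
FS_sliding = μW / P_a = 0.6×178.8 / 74.80 = 1.434.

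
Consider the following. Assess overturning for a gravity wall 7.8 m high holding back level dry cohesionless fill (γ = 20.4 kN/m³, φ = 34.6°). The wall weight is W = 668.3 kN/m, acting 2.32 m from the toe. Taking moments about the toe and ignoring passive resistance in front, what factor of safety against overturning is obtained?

3.49

K_a = tan²(45° − 34.6°/2) = 0.2756.
P_a = ½K_aγH² = 0.5×0.2756×20.4×7.8² = 171.1 kN/m, acting at H/3 = 2.600 m above the base.
Overturning moment M_o = P_a × H/3 = 171.1 × 2.600 = 444.7.
Resisting moment M_r = W × 2.32 = 668.3 × 2.32 = 1550.
FS_overturning = M_r/M_o = 1550/444.7 = 3.486.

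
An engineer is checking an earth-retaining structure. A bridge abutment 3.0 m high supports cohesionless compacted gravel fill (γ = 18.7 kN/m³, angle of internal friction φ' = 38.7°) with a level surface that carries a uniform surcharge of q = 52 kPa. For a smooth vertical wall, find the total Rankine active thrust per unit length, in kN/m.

K_a = tan²(45° − φ/2) = 0.2306.
Soil triangle: ½ K_a γ H² = 0.5×0.2306×18.7×3.0² = 19.40 kN/m.
Surcharge rectangle: K_a q H = 0.2306×52×3.0 = 35.97 kN/m.
Total = 19.40 + 35.97 = 55.38 kN/m.

55.4 kN/m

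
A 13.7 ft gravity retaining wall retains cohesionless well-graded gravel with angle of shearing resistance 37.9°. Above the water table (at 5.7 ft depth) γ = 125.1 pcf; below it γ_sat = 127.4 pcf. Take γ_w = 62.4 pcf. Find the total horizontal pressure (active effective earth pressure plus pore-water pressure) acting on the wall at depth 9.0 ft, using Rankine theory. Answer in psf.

K_a = (1 − sin φ)/(1 + sin φ) = 0.2389.
γ' = 127.4 − 62.4 = 65.00 pcf.
Effective vertical stress at 9.0 ft: σ'_v = 125.1×5.7 + 65.00×3.30 = 927.6 psf.
σ'_h = K_a σ'_v = 0.2389 × 927.6 = 221.6 psf; u = γ_w × 3.30 = 205.9 psf.
Total σ_h = 221.6 + 205.9 = 427.6 psf.

428 psf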